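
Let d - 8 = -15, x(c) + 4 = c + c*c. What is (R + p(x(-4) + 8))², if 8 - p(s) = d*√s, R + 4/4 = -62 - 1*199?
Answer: 51076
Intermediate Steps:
x(c) = -4 + c + c² (x(c) = -4 + (c + c*c) = -4 + (c + c²) = -4 + c + c²)
R = -262 (R = -1 + (-62 - 1*199) = -1 + (-62 - 199) = -1 - 261 = -262)
d = -7 (d = 8 - 15 = -7)
p(s) = 8 + 7*√s (p(s) = 8 - (-7)*√s = 8 + 7*√s)
(R + p(x(-4) + 8))² = (-262 + (8 + 7*√((-4 - 4 + (-4)²) + 8)))² = (-262 + (8 + 7*√((-4 - 4 + 16) + 8)))² = (-262 + (8 + 7*√(8 + 8)))² = (-262 + (8 + 7*√16))² = (-262 + (8 + 7*4))² = (-262 + (8 + 28))² = (-262 + 36)² = (-226)² = 51076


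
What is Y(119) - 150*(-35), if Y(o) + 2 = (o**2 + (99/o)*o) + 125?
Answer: 19633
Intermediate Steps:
Y(o) = 222 + o**2 (Y(o) = -2 + ((o**2 + (99/o)*o) + 125) = -2 + ((o**2 + 99) + 125) = -2 + ((99 + o**2) + 125) = -2 + (224 + o**2) = 222 + o**2)
Y(119) - 150*(-35) = (222 + 119**2) - 150*(-35) = (222 + 14161) - 1*(-5250) = 14383 + 5250 = 19633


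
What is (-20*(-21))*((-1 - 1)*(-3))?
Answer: 2520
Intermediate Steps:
(-20*(-21))*((-1 - 1)*(-3)) = 420*(-2*(-3)) = 420*6 = 2520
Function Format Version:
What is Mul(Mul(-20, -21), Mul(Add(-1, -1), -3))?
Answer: 2520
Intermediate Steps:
Mul(Mul(-20, -21), Mul(Add(-1, -1), -3)) = Mul(420, Mul(-2, -3)) = Mul(420, 6) = 2520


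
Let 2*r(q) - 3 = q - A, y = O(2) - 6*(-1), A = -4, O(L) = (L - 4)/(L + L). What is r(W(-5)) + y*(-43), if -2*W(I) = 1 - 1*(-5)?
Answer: -469/2 ≈ -234.50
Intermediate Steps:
O(L) = (-4 + L)/(2*L) (O(L) = (-4 + L)/((2*L)) = (-4 + L)*(1/(2*L)) = (-4 + L)/(2*L))
W(I) = -3 (W(I) = -(1 - 1*(-5))/2 = -(1 + 5)/2 = -½*6 = -3)
y = 11/2 (y = (½)*(-4 + 2)/2 - 6*(-1) = (½)*(½)*(-2) - 1*(-6) = -½ + 6 = 11/2 ≈ 5.5000)
r(q) = 7/2 + q/2 (r(q) = 3/2 + (q - 1*(-4))/2 = 3/2 + (q + 4)/2 = 3/2 + (4 + q)/2 = 3/2 + (2 + q/2) = 7/2 + q/2)
r(W(-5)) + y*(-43) = (7/2 + (½)*(-3)) + (11/2)*(-43) = (7/2 - 3/2) - 473/2 = 2 - 473/2 = -469/2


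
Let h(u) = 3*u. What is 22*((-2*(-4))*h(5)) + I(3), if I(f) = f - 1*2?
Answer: 2641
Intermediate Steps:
I(f) = -2 + f (I(f) = f - 2 = -2 + f)
22*((-2*(-4))*h(5)) + I(3) = 22*((-2*(-4))*(3*5)) + (-2 + 3) = 22*(8*15) + 1 = 22*120 + 1 = 2640 + 1 = 2641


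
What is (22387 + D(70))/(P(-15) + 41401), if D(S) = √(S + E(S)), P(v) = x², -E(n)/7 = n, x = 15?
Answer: 22387/41626 + I*√105/20813 ≈ 0.53781 + 0.00049233*I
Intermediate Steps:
E(n) = -7*n
P(v) = 225 (P(v) = 15² = 225)
D(S) = √6*√(-S) (D(S) = √(S - 7*S) = √(-6*S) = √6*√(-S))
(22387 + D(70))/(P(-15) + 41401) = (22387 + √6*√(-1*70))/(225 + 41401) = (22387 + √6*√(-70))/41626 = (22387 + √6*(I*√70))*(1/41626) = (22387 + 2*I*√105)*(1/41626) = 22387/41626 + I*√105/20813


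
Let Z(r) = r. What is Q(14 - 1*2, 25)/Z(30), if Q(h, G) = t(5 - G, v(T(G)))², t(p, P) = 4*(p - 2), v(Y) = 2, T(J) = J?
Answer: 3872/15 ≈ 258.13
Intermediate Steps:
t(p, P) = -8 + 4*p (t(p, P) = 4*(-2 + p) = -8 + 4*p)
Q(h, G) = (12 - 4*G)² (Q(h, G) = (-8 + 4*(5 - G))² = (-8 + (20 - 4*G))² = (12 - 4*G)²)
Q(14 - 1*2, 25)/Z(30) = (16*(-3 + 25)²)/30 = (16*22²)*(1/30) = (16*484)*(1/30) = 7744*(1/30) = 3872/15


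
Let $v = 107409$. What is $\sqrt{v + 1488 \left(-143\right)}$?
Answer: $5 i \sqrt{4215} \approx 324.62 i$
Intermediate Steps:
$\sqrt{v + 1488 \left(-143\right)} = \sqrt{107409 + 1488 \left(-143\right)} = \sqrt{107409 - 212784} = \sqrt{-105375} = 5 i \sqrt{4215}$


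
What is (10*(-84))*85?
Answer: -71400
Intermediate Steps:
(10*(-84))*85 = -840*85 = -71400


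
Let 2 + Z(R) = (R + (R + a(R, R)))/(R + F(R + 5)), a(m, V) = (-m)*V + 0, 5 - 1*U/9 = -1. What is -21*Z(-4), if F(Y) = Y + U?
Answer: 882/17 ≈ 51.882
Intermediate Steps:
U = 54 (U = 45 - 9*(-1) = 45 + 9 = 54)
a(m, V) = -V*m (a(m, V) = -V*m + 0 = -V*m)
F(Y) = 54 + Y (F(Y) = Y + 54 = 54 + Y)
Z(R) = -2 + (-R² + 2*R)/(59 + 2*R) (Z(R) = -2 + (R + (R - R*R))/(R + (54 + (R + 5))) = -2 + (R + (R - R²))/(R + (54 + (5 + R))) = -2 + (-R² + 2*R)/(R + (59 + R)) = -2 + (-R² + 2*R)/(59 + 2*R))
-21*Z(-4) = -21*(-118 - 1*(-4)² - 2*(-4))/(59 + 2*(-4)) = -21*(-118 - 1*16 + 8)/(59 - 8) = -21*(-118 - 16 + 8)/51 = -7*(-126)/17 = -21*(-42/17) = 882/17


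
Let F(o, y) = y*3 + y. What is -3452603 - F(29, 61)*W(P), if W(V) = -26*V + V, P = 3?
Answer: -3434303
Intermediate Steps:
F(o, y) = 4*y (F(o, y) = 3*y + y = 4*y)
W(V) = -25*V
-3452603 - F(29, 61)*W(P) = -3452603 - 4*61*(-25*3) = -3452603 - 244*(-75) = -3452603 - 1*(-18300) = -3452603 + 18300 = -3434303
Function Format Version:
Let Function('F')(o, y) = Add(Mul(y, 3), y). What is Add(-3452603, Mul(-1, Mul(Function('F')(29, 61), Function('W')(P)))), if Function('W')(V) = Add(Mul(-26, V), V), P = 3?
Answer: -3434303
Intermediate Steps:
Function('F')(o, y) = Mul(4, y) (Function('F')(o, y) = Add(Mul(3, y), y) = Mul(4, y))
Function('W')(V) = Mul(-25, V)
Add(-3452603, Mul(-1, Mul(Function('F')(29, 61), Function('W')(P)))) = Add(-3452603, Mul(-1, Mul(Mul(4, 61), Mul(-25, 3)))) = Add(-3452603, Mul(-1, Mul(244, -75))) = Add(-3452603, Mul(-1, -18300)) = Add(-3452603, 18300) = -3434303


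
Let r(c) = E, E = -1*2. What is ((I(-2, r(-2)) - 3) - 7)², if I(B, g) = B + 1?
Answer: 121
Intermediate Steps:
E = -2
r(c) = -2
I(B, g) = 1 + B
((I(-2, r(-2)) - 3) - 7)² = (((1 - 2) - 3) - 7)² = ((-1 - 3) - 7)² = (-4 - 7)² = (-11)² = 121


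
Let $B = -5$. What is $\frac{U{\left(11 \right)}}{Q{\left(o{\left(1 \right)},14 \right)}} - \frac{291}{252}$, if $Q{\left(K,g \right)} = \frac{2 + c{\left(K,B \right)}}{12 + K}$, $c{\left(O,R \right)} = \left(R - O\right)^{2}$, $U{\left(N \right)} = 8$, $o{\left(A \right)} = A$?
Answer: $\frac{2525}{1596} \approx 1.5821$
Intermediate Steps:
$Q{\left(K,g \right)} = \frac{2 + \left(5 + K\right)^{2}}{12 + K}$ ($Q{\left(K,g \right)} = \frac{2 + \left(K - -5\right)^{2}}{12 + K} = \frac{2 + \left(K + 5\right)^{2}}{12 + K} = \frac{2 + \left(5 + K\right)^{2}}{12 + K}$)
$\frac{U{\left(11 \right)}}{Q{\left(o{\left(1 \right)},14 \right)}} - \frac{291}{252} = \frac{8}{\frac{1}{12 + 1} \left(2 + \left(5 + 1\right)^{2}\right)} - \frac{291}{252} = \frac{8}{\frac{1}{13} \left(2 + 6^{2}\right)} - \frac{97}{84} = \frac{8}{\frac{1}{13} \left(2 + 36\right)} - \frac{97}{84} = \frac{8}{\frac{1}{13} \cdot 38} - \frac{97}{84} = \frac{8}{\frac{38}{13}} - \frac{97}{84} = 8 \cdot \frac{13}{38} - \frac{97}{84} = \frac{52}{19} - \frac{97}{84} = \frac{2525}{1596}$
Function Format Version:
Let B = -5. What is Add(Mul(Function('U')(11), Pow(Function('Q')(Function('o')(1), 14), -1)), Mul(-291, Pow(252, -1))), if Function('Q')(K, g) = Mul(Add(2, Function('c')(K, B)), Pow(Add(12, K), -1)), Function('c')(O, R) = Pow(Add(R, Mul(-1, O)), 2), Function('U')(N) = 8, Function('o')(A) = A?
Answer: Rational(2525, 1596) ≈ 1.5821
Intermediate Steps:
Function('Q')(K, g) = Mul(Pow(Add(12, K), -1), Add(2, Pow(Add(5, K), 2))) (Function('Q')(K, g) = Mul(Add(2, Pow(Add(K, Mul(-1, -5)), 2)), Pow(Add(12, K), -1)) = Mul(Add(2, Pow(Add(K, 5), 2)), Pow(Add(12, K), -1)) = Mul(Add(2, Pow(Add(5, K), 2)), Pow(Add(12, K), -1)) = Mul(Pow(Add(12, K), -1), Add(2, Pow(Add(5, K), 2))))
Add(Mul(Function('U')(11), Pow(Function('Q')(Function('o')(1), 14), -1)), Mul(-291, Pow(252, -1))) = Add(Mul(8, Pow(Mul(Pow(Add(12, 1), -1), Add(2, Pow(Add(5, 1), 2))), -1)), Mul(-291, Pow(252, -1))) = Add(Mul(8, Pow(Mul(Pow(13, -1), Add(2, Pow(6, 2))), -1)), Mul(-291, Rational(1, 252))) = Add(Mul(8, Pow(Mul(Rational(1, 13), Add(2, 36)), -1)), Rational(-97, 84)) = Add(Mul(8, Pow(Mul(Rational(1, 13), 38), -1)), Rational(-97, 84)) = Add(Mul(8, Pow(Rational(38, 13), -1)), Rational(-97, 84)) = Add(Mul(8, Rational(13, 38)), Rational(-97, 84)) = Add(Rational(52, 19), Rational(-97, 84)) = Rational(2525, 1596)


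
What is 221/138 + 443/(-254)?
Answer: -1250/8763 ≈ -0.14265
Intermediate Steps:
221/138 + 443/(-254) = 221*(1/138) + 443*(-1/254) = 221/138 - 443/254 = -1250/8763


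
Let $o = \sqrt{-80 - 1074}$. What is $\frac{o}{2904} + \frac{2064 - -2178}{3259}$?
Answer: $\frac{4242}{3259} + \frac{i \sqrt{1154}}{2904} \approx 1.3016 + 0.011698 i$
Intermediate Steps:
$o = i \sqrt{1154}$ ($o = \sqrt{-1154} = i \sqrt{1154} \approx 33.971 i$)
$\frac{o}{2904} + \frac{2064 - -2178}{3259} = \frac{i \sqrt{1154}}{2904} + \frac{2064 - -2178}{3259} = i \sqrt{1154} \cdot \frac{1}{2904} + \left(2064 + 2178\right) \frac{1}{3259} = \frac{i \sqrt{1154}}{2904} + 4242 \cdot \frac{1}{3259} = \frac{i \sqrt{1154}}{2904} + \frac{4242}{3259} = \frac{4242}{3259} + \frac{i \sqrt{1154}}{2904}$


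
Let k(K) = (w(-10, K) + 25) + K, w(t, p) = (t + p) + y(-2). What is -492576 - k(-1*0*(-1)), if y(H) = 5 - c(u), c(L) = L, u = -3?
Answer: -492599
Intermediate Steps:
y(H) = 8 (y(H) = 5 - 1*(-3) = 5 + 3 = 8)
w(t, p) = 8 + p + t (w(t, p) = (t + p) + 8 = (p + t) + 8 = 8 + p + t)
k(K) = 23 + 2*K (k(K) = ((8 + K - 10) + 25) + K = ((-2 + K) + 25) + K = (23 + K) + K = 23 + 2*K)
-492576 - k(-1*0*(-1)) = -492576 - (23 + 2*(-1*0*(-1))) = -492576 - (23 + 2*(0*(-1))) = -492576 - (23 + 2*0) = -492576 - (23 + 0) = -492576 - 1*23 = -492576 - 23 = -492599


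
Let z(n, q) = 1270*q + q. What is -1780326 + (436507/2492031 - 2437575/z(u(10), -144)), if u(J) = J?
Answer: -90222574687071839/50677942416 ≈ -1.7803e+6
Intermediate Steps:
z(n, q) = 1271*q
-1780326 + (436507/2492031 - 2437575/z(u(10), -144)) = -1780326 + (436507/2492031 - 2437575/(1271*(-144))) = -1780326 + (436507*(1/2492031) - 2437575/(-183024)) = -1780326 + (436507/2492031 - 2437575*(-1/183024)) = -1780326 + (436507/2492031 + 812525/61008) = -1780326 + 683822635777/50677942416 = -90222574687071839/50677942416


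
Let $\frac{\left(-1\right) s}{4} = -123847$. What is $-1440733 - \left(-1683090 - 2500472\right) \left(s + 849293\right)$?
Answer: $5625554892989$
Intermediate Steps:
$s = 495388$ ($s = \left(-4\right) \left(-123847\right) = 495388$)
$-1440733 - \left(-1683090 - 2500472\right) \left(s + 849293\right) = -1440733 - \left(-1683090 - 2500472\right) \left(495388 + 849293\right) = -1440733 - \left(-4183562\right) 1344681 = -1440733 - -5625556333722 = -1440733 + 5625556333722 = 5625554892989$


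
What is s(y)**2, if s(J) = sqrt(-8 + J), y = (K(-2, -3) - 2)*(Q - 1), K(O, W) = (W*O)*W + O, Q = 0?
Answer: 14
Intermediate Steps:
K(O, W) = O + O*W**2 (K(O, W) = (O*W)*W + O = O*W**2 + O = O + O*W**2)
y = 22 (y = (-2*(1 + (-3)**2) - 2)*(0 - 1) = (-2*(1 + 9) - 2)*(-1) = (-2*10 - 2)*(-1) = (-20 - 2)*(-1) = -22*(-1) = 22)
s(y)**2 = (sqrt(-8 + 22))**2 = (sqrt(14))**2 = 14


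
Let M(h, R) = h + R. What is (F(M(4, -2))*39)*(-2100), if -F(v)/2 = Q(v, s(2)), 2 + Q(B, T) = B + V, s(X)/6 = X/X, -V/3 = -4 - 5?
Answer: 4422600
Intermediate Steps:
V = 27 (V = -3*(-4 - 5) = -3*(-9) = 27)
s(X) = 6 (s(X) = 6*(X/X) = 6*1 = 6)
Q(B, T) = 25 + B (Q(B, T) = -2 + (B + 27) = -2 + (27 + B) = 25 + B)
M(h, R) = R + h
F(v) = -50 - 2*v (F(v) = -2*(25 + v) = -50 - 2*v)
(F(M(4, -2))*39)*(-2100) = ((-50 - 2*(-2 + 4))*39)*(-2100) = ((-50 - 2*2)*39)*(-2100) = ((-50 - 4)*39)*(-2100) = -54*39*(-2100) = -2106*(-2100) = 4422600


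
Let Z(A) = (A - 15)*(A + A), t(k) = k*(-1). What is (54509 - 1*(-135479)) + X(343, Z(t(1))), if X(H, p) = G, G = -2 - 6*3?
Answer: 189968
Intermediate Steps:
G = -20 (G = -2 - 18 = -20)
t(k) = -k
Z(A) = 2*A*(-15 + A) (Z(A) = (-15 + A)*(2*A) = 2*A*(-15 + A))
X(H, p) = -20
(54509 - 1*(-135479)) + X(343, Z(t(1))) = (54509 - 1*(-135479)) - 20 = (54509 + 135479) - 20 = 189988 - 20 = 189968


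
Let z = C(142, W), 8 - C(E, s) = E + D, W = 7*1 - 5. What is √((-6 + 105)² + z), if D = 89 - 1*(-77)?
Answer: √9501 ≈ 97.473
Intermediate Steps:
D = 166 (D = 89 + 77 = 166)
W = 2 (W = 7 - 5 = 2)
C(E, s) = -158 - E (C(E, s) = 8 - (E + 166) = 8 - (166 + E) = 8 + (-166 - E) = -158 - E)
z = -300 (z = -158 - 1*142 = -158 - 142 = -300)
√((-6 + 105)² + z) = √((-6 + 105)² - 300) = √(99² - 300) = √(9801 - 300) = √9501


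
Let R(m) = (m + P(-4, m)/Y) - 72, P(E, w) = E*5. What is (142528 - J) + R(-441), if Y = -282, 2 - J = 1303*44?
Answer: 28107655/141 ≈ 1.9935e+5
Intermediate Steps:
J = -57330 (J = 2 - 1303*44 = 2 - 1*57332 = 2 - 57332 = -57330)
P(E, w) = 5*E
R(m) = -10142/141 + m (R(m) = (m + (5*(-4))/(-282)) - 72 = (m - 20*(-1/282)) - 72 = (m + 10/141) - 72 = (10/141 + m) - 72 = -10142/141 + m)
(142528 - J) + R(-441) = (142528 - 1*(-57330)) + (-10142/141 - 441) = (142528 + 57330) - 72323/141 = 199858 - 72323/141 = 28107655/141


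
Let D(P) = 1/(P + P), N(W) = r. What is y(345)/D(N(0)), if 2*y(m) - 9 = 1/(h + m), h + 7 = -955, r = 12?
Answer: 66624/617 ≈ 107.98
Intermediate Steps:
N(W) = 12
h = -962 (h = -7 - 955 = -962)
D(P) = 1/(2*P)
y(m) = 9/2 + 1/(2*(-962 + m))
y(345)/D(N(0)) = ((-8657 + 9*345)/(2*(-962 + 345)))/(((½)/12)) = ((½)*(-8657 + 3105)/(-617))/(((½)*(1/12))) = ((½)*(-1/617)*(-5552))/(1/24) = (2776/617)*24 = 66624/617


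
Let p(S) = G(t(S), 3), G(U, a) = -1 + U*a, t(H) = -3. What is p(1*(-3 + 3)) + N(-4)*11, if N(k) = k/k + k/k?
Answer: 12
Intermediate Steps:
p(S) = -10 (p(S) = -1 - 3*3 = -1 - 9 = -10)
N(k) = 2 (N(k) = 1 + 1 = 2)
p(1*(-3 + 3)) + N(-4)*11 = -10 + 2*11 = -10 + 22 = 12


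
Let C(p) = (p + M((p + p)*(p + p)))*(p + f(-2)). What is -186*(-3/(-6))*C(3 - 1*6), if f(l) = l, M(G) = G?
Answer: 15345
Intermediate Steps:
C(p) = (-2 + p)*(p + 4*p**2) (C(p) = (p + (p + p)*(p + p))*(p - 2) = (p + (2*p)*(2*p))*(-2 + p) = (p + 4*p**2)*(-2 + p) = (-2 + p)*(p + 4*p**2))
-186*(-3/(-6))*C(3 - 1*6) = -186*(-3/(-6))*(3 - 1*6)*(-2 - 7*(3 - 1*6) + 4*(3 - 1*6)**2) = -186*(-3*(-1/6))*(3 - 6)*(-2 - 7*(3 - 6) + 4*(3 - 6)**2) = -93*(-3*(-2 - 7*(-3) + 4*(-3)**2)) = -93*(-3*(-2 + 21 + 4*9)) = -93*(-3*(-2 + 21 + 36)) = -93*(-3*55) = -93*(-165) = -186*(-165/2) = 15345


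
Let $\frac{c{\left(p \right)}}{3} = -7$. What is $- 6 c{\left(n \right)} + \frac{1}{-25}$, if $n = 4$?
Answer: $\frac{3149}{25} \approx 125.96$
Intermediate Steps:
$c{\left(p \right)} = -21$ ($c{\left(p \right)} = 3 \left(-7\right) = -21$)
$- 6 c{\left(n \right)} + \frac{1}{-25} = \left(-6\right) \left(-21\right) + \frac{1}{-25} = 126 - \frac{1}{25} = \frac{3149}{25}$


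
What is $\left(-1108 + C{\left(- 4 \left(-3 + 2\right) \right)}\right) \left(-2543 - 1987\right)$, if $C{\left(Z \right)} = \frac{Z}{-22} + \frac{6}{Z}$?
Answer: $\frac{55145955}{11} \approx 5.0133 \cdot 10^{6}$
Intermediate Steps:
$C{\left(Z \right)} = \frac{6}{Z} - \frac{Z}{22}$ ($C{\left(Z \right)} = Z \left(- \frac{1}{22}\right) + \frac{6}{Z} = - \frac{Z}{22} + \frac{6}{Z} = \frac{6}{Z} - \frac{Z}{22}$)
$\left(-1108 + C{\left(- 4 \left(-3 + 2\right) \right)}\right) \left(-2543 - 1987\right) = \left(-1108 + \left(\frac{6}{\left(-4\right) \left(-3 + 2\right)} - \frac{\left(-4\right) \left(-3 + 2\right)}{22}\right)\right) \left(-2543 - 1987\right) = \left(-1108 + \left(\frac{6}{\left(-4\right) \left(-1\right)} - \frac{\left(-4\right) \left(-1\right)}{22}\right)\right) \left(-4530\right) = \left(-1108 + \left(\frac{6}{4} - \frac{2}{11}\right)\right) \left(-4530\right) = \left(-1108 + \left(6 \cdot \frac{1}{4} - \frac{2}{11}\right)\right) \left(-4530\right) = \left(-1108 + \left(\frac{3}{2} - \frac{2}{11}\right)\right) \left(-4530\right) = \left(-1108 + \frac{29}{22}\right) \left(-4530\right) = \left(- \frac{24347}{22}\right) \left(-4530\right) = \frac{55145955}{11}$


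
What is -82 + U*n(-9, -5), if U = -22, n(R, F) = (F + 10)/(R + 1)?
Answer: -273/4 ≈ -68.250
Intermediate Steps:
n(R, F) = (10 + F)/(1 + R)
-82 + U*n(-9, -5) = -82 - 22*(10 - 5)/(1 - 9) = -82 - 22*5/(-8) = -82 - (-11)*5/4 = -82 - 22*(-5/8) = -82 + 55/4 = -273/4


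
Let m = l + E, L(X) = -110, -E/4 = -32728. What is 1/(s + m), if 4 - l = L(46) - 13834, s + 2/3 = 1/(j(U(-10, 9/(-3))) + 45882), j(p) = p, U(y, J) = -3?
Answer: 15293/2215333785 ≈ 6.9032e-6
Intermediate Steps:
E = 130912 (E = -4*(-32728) = 130912)
s = -10195/15293 (s = -⅔ + 1/(-3 + 45882) = -⅔ + 1/45879 = -10195/15293 ≈ -0.66665)
l = 13948 (l = 4 - (-110 - 13834) = 4 - 1*(-13944) = 4 + 13944 = 13948)
m = 144860 (m = 13948 + 130912 = 144860)
1/(s + m) = 1/(-10195/15293 + 144860) = 1/(2215333785/15293) = 15293/2215333785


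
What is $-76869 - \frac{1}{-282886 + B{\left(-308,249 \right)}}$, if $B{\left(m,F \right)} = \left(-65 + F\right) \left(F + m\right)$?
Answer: $- \frac{22579653797}{293742} \approx -76869.0$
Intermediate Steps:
$-76869 - \frac{1}{-282886 + B{\left(-308,249 \right)}} = -76869 - \frac{1}{-282886 + \left(249^{2} - 16185 - -20020 + 249 \left(-308\right)\right)} = -76869 - \frac{1}{-282886 + \left(62001 - 16185 + 20020 - 76692\right)} = -76869 - \frac{1}{-282886 - 10856} = -76869 - \frac{1}{-293742} = -76869 - - \frac{1}{293742} = -76869 + \frac{1}{293742} = - \frac{22579653797}{293742}$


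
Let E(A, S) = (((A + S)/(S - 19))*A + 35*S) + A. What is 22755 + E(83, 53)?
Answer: 25025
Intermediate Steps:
E(A, S) = A + 35*S + A*(A + S)/(-19 + S) (E(A, S) = (((A + S)/(-19 + S))*A + 35*S) + A = (A*(A + S)/(-19 + S) + 35*S) + A = (35*S + A*(A + S)/(-19 + S)) + A = A + 35*S + A*(A + S)/(-19 + S))
22755 + E(83, 53) = 22755 + (83² - 665*53 - 19*83 + 35*53² + 2*83*53)/(-19 + 53) = 22755 + (6889 - 35245 - 1577 + 35*2809 + 8798)/34 = 22755 + (6889 - 35245 - 1577 + 98315 + 8798)/34 = 22755 + (1/34)*77180 = 22755 + 2270 = 25025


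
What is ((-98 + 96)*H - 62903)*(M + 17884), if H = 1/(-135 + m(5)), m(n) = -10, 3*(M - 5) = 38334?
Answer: -279711652311/145 ≈ -1.9290e+9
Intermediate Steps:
M = 12783 (M = 5 + (⅓)*38334 = 5 + 12778 = 12783)
H = -1/145 (H = 1/(-135 - 10) = 1/(-145) = -1/145 ≈ -0.0068966)
((-98 + 96)*H - 62903)*(M + 17884) = ((-98 + 96)*(-1/145) - 62903)*(12783 + 17884) = (-2*(-1/145) - 62903)*30667 = (2/145 - 62903)*30667 = -9120933/145*30667 = -279711652311/145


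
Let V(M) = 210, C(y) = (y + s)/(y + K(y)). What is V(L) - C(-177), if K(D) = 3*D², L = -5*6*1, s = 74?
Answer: 19700203/93810 ≈ 210.00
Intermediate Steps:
L = -30 (L = -30*1 = -30)
C(y) = (74 + y)/(y + 3*y²) (C(y) = (y + 74)/(y + 3*y²) = (74 + y)/(y + 3*y²))
V(L) - C(-177) = 210 - (74 - 177)/((-177)*(1 + 3*(-177))) = 210 - (-1)*(-103)/(177*(1 - 531)) = 210 - (-1)*(-103)/(177*(-530)) = 210 - (-1)*(-1)*(-103)/(177*530) = 210 - 1*(-103/93810) = 210 + 103/93810 = 19700203/93810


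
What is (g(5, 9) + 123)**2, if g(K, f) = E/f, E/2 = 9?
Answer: 15625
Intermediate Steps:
E = 18 (E = 2*9 = 18)
g(K, f) = 18/f
(g(5, 9) + 123)**2 = (18/9 + 123)**2 = (18*(1/9) + 123)**2 = (2 + 123)**2 = 125**2 = 15625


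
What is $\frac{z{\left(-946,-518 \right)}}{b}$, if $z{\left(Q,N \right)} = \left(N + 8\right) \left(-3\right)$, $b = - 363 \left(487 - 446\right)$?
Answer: $- \frac{510}{4961} \approx -0.1028$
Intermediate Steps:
$b = -14883$ ($b = \left(-363\right) 41 = -14883$)
$z{\left(Q,N \right)} = -24 - 3 N$ ($z{\left(Q,N \right)} = \left(8 + N\right) \left(-3\right) = -24 - 3 N$)
$\frac{z{\left(-946,-518 \right)}}{b} = \frac{-24 - -1554}{-14883} = \left(-24 + 1554\right) \left(- \frac{1}{14883}\right) = 1530 \left(- \frac{1}{14883}\right) = - \frac{510}{4961}$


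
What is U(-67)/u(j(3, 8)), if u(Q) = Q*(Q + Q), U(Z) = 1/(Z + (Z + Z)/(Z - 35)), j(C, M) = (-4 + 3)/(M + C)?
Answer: -6171/6700 ≈ -0.92104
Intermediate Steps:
j(C, M) = -1/(C + M)
U(Z) = 1/(Z + 2*Z/(-35 + Z)) (U(Z) = 1/(Z + (2*Z)/(-35 + Z)) = 1/(Z + 2*Z/(-35 + Z)))
u(Q) = 2*Q**2 (u(Q) = Q*(2*Q) = 2*Q**2)
U(-67)/u(j(3, 8)) = ((-35 - 67)/((-67)*(-33 - 67)))/((2*(-1/(3 + 8))**2)) = (-1/67*(-102)/(-100))/((2*(-1/11)**2)) = (-1/67*(-1/100)*(-102))/((2*(-1*1/11)**2)) = -51/(3350*(2*(-1/11)**2)) = -51/(3350*(2*(1/121))) = -51/(3350*2/121) = -51/3350*121/2 = -6171/6700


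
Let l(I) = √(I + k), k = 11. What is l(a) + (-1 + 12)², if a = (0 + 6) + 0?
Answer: 121 + √17 ≈ 125.12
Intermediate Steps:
a = 6 (a = 6 + 0 = 6)
l(I) = √(11 + I) (l(I) = √(I + 11) = √(11 + I))
l(a) + (-1 + 12)² = √(11 + 6) + (-1 + 12)² = √17 + 11² = √17 + 121 = 121 + √17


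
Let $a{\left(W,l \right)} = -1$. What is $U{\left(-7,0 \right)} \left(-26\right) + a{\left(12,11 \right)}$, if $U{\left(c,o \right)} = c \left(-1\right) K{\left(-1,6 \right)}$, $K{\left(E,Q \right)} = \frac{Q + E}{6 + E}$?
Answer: $-183$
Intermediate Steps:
$K{\left(E,Q \right)} = \frac{E + Q}{6 + E}$
$U{\left(c,o \right)} = - c$ ($U{\left(c,o \right)} = c \left(-1\right) \frac{-1 + 6}{6 - 1} = - c \frac{1}{5} \cdot 5 = - c 1 = - c$)
$U{\left(-7,0 \right)} \left(-26\right) + a{\left(12,11 \right)} = \left(-1\right) \left(-7\right) \left(-26\right) - 1 = 7 \left(-26\right) - 1 = -182 - 1 = -183$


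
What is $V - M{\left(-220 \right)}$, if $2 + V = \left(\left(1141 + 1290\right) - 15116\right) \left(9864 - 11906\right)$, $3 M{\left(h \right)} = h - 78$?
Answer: $\frac{77708602}{3} \approx 2.5903 \cdot 10^{7}$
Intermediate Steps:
$M{\left(h \right)} = -26 + \frac{h}{3}$ ($M{\left(h \right)} = \frac{h - 78}{3} = \frac{-78 + h}{3} = -26 + \frac{h}{3}$)
$V = 25902768$ ($V = -2 + \left(\left(1141 + 1290\right) - 15116\right) \left(9864 - 11906\right) = -2 + \left(2431 - 15116\right) \left(-2042\right) = -2 - -25902770 = -2 + 25902770 = 25902768$)
$V - M{\left(-220 \right)} = 25902768 - \left(-26 + \frac{1}{3} \left(-220\right)\right) = 25902768 - \left(-26 - \frac{220}{3}\right) = 25902768 - - \frac{298}{3} = 25902768 + \frac{298}{3} = \frac{77708602}{3}$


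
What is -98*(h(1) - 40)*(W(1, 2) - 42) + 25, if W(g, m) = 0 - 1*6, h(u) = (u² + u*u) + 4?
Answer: -159911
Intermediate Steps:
h(u) = 4 + 2*u² (h(u) = (u² + u²) + 4 = 2*u² + 4 = 4 + 2*u²)
W(g, m) = -6 (W(g, m) = 0 - 6 = -6)
-98*(h(1) - 40)*(W(1, 2) - 42) + 25 = -98*((4 + 2*1²) - 40)*(-6 - 42) + 25 = -98*((4 + 2*1) - 40)*(-48) + 25 = -98*((4 + 2) - 40)*(-48) + 25 = -98*(6 - 40)*(-48) + 25 = -(-3332)*(-48) + 25 = -98*1632 + 25 = -159936 + 25 = -159911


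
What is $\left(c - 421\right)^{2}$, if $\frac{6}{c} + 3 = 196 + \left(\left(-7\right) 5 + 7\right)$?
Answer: $\frac{536061409}{3025} \approx 1.7721 \cdot 10^{5}$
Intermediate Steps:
$c = \frac{2}{55}$ ($c = \frac{6}{-3 + \left(196 + \left(\left(-7\right) 5 + 7\right)\right)} = \frac{6}{-3 + \left(196 + \left(-35 + 7\right)\right)} = \frac{6}{-3 + \left(196 - 28\right)} = \frac{6}{-3 + 168} = \frac{6}{165} = 6 \cdot \frac{1}{165} = \frac{2}{55} \approx 0.036364$)
$\left(c - 421\right)^{2} = \left(\frac{2}{55} - 421\right)^{2} = \left(- \frac{23153}{55}\right)^{2} = \frac{536061409}{3025}$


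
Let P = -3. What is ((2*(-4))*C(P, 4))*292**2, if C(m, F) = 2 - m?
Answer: -3410560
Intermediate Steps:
((2*(-4))*C(P, 4))*292**2 = ((2*(-4))*(2 - 1*(-3)))*292**2 = -8*(2 + 3)*85264 = -8*5*85264 = -40*85264 = -3410560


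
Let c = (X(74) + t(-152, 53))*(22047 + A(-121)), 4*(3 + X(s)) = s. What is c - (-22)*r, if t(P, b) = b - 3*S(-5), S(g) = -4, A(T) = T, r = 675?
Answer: 1779893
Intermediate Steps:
X(s) = -3 + s/4
t(P, b) = 12 + b (t(P, b) = b - 3*(-4) = b + 12 = 12 + b)
c = 1765043 (c = ((-3 + (1/4)*74) + (12 + 53))*(22047 - 121) = ((-3 + 37/2) + 65)*21926 = (31/2 + 65)*21926 = (161/2)*21926 = 1765043)
c - (-22)*r = 1765043 - (-22)*675 = 1765043 - 1*(-14850) = 1765043 + 14850 = 1779893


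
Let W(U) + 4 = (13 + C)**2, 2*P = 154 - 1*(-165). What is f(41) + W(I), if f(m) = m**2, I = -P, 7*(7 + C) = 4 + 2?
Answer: 84477/49 ≈ 1724.0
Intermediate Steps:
P = 319/2 (P = (154 - 1*(-165))/2 = (154 + 165)/2 = (1/2)*319 = 319/2 ≈ 159.50)
C = -43/7 (C = -7 + (4 + 2)/7 = -7 + (1/7)*6 = -7 + 6/7 = -43/7 ≈ -6.1429)
I = -319/2 (I = -1*319/2 = -319/2 ≈ -159.50)
W(U) = 2108/49 (W(U) = -4 + (13 - 43/7)**2 = -4 + (48/7)**2 = -4 + 2304/49 = 2108/49)
f(41) + W(I) = 41**2 + 2108/49 = 1681 + 2108/49 = 84477/49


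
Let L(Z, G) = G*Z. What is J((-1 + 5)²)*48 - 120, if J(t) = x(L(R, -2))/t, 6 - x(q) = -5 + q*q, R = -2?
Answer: -135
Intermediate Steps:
x(q) = 11 - q² (x(q) = 6 - (-5 + q*q) = 6 - (-5 + q²) = 6 + (5 - q²) = 11 - q²)
J(t) = -5/t (J(t) = (11 - (-2*(-2))²)/t = (11 - 1*4²)/t = (11 - 1*16)/t = (11 - 16)/t = -5/t)
J((-1 + 5)²)*48 - 120 = -5/(-1 + 5)²*48 - 120 = -5/(4²)*48 - 120 = -5/16*48 - 120 = -15 - 120 = -135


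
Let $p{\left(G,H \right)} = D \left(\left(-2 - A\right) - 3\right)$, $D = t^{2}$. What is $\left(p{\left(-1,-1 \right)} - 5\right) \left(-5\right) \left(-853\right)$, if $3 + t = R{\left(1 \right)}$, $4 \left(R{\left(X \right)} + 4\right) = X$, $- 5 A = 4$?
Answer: $- \frac{13399777}{16} \approx -8.3749 \cdot 10^{5}$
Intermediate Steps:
$A = - \frac{4}{5}$ ($A = \left(- \frac{1}{5}\right) 4 = - \frac{4}{5} \approx -0.8$)
$R{\left(X \right)} = -4 + \frac{X}{4}$
$t = - \frac{27}{4}$ ($t = -3 + \left(-4 + \frac{1}{4} \cdot 1\right) = -3 + \left(-4 + \frac{1}{4}\right) = -3 - \frac{15}{4} = - \frac{27}{4} \approx -6.75$)
$D = \frac{729}{16}$ ($D = \left(- \frac{27}{4}\right)^{2} = \frac{729}{16} \approx 45.563$)
$p{\left(G,H \right)} = - \frac{15309}{80}$ ($p{\left(G,H \right)} = \frac{729 \left(\left(-2 - - \frac{4}{5}\right) - 3\right)}{16} = \frac{729 \left(\left(-2 + \frac{4}{5}\right) - 3\right)}{16} = \frac{729 \left(- \frac{6}{5} - 3\right)}{16} = \frac{729}{16} \left(- \frac{21}{5}\right) = - \frac{15309}{80}$)
$\left(p{\left(-1,-1 \right)} - 5\right) \left(-5\right) \left(-853\right) = \left(- \frac{15309}{80} - 5\right) \left(-5\right) \left(-853\right) = \left(- \frac{15709}{80}\right) \left(-5\right) \left(-853\right) = \frac{15709}{16} \left(-853\right) = - \frac{13399777}{16}$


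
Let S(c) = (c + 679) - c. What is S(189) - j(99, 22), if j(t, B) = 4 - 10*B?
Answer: 895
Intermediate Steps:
S(c) = 679 (S(c) = (679 + c) - c = 679)
S(189) - j(99, 22) = 679 - (4 - 10*22) = 679 - (4 - 220) = 679 - 1*(-216) = 679 + 216 = 895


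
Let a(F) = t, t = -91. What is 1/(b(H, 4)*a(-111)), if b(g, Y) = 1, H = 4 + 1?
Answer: -1/91 ≈ -0.010989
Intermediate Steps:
H = 5
a(F) = -91
1/(b(H, 4)*a(-111)) = 1/(1*(-91)) = 1/(-91) = -1/91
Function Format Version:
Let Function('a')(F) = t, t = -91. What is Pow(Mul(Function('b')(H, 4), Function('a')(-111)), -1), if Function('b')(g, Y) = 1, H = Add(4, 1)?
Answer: Rational(-1, 91) ≈ -0.010989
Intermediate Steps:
H = 5
Function('a')(F) = -91
Pow(Mul(Function('b')(H, 4), Function('a')(-111)), -1) = Pow(Mul(1, -91), -1) = Pow(-91, -1) = Rational(-1, 91)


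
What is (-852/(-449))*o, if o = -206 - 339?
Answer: -464340/449 ≈ -1034.2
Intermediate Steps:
o = -545
(-852/(-449))*o = -852/(-449)*(-545) = -852*(-1/449)*(-545) = (852/449)*(-545) = -464340/449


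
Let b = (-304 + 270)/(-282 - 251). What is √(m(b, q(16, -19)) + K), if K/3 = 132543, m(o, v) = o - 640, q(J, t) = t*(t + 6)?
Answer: √112780226143/533 ≈ 630.07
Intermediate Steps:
q(J, t) = t*(6 + t)
b = 34/533 (b = -34/(-533) = -34*(-1/533) = 34/533 ≈ 0.063790)
m(o, v) = -640 + o
K = 397629 (K = 3*132543 = 397629)
√(m(b, q(16, -19)) + K) = √((-640 + 34/533) + 397629) = √(-341086/533 + 397629) = √(211595171/533) = √112780226143/533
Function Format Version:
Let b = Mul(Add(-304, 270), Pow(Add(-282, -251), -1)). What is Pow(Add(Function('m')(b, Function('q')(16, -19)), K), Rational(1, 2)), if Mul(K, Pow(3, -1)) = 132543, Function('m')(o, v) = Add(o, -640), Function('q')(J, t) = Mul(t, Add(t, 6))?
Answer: Mul(Rational(1, 533), Pow(112780226143, Rational(1, 2))) ≈ 630.07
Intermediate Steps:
Function('q')(J, t) = Mul(t, Add(6, t))
b = Rational(34, 533) (b = Mul(-34, Pow(-533, -1)) = Mul(-34, Rational(-1, 533)) = Rational(34, 533) ≈ 0.063790)
Function('m')(o, v) = Add(-640, o)
K = 397629 (K = Mul(3, 132543) = 397629)
Pow(Add(Function('m')(b, Function('q')(16, -19)), K), Rational(1, 2)) = Pow(Add(Add(-640, Rational(34, 533)), 397629), Rational(1, 2)) = Pow(Add(Rational(-341086, 533), 397629), Rational(1, 2)) = Pow(Rational(211595171, 533), Rational(1, 2)) = Mul(Rational(1, 533), Pow(112780226143, Rational(1, 2)))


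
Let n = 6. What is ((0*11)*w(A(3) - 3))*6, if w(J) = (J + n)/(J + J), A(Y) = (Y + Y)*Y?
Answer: 0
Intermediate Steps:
A(Y) = 2*Y² (A(Y) = (2*Y)*Y = 2*Y²)
w(J) = (6 + J)/(2*J) (w(J) = (J + 6)/(J + J) = (6 + J)/((2*J)) = (6 + J)*(1/(2*J)) = (6 + J)/(2*J))
((0*11)*w(A(3) - 3))*6 = ((0*11)*((6 + (2*3² - 3))/(2*(2*3² - 3))))*6 = (0*((6 + (2*9 - 3))/(2*(2*9 - 3))))*6 = (0*((6 + (18 - 3))/(2*(18 - 3))))*6 = (0*((½)*(6 + 15)/15))*6 = (0*((½)*(1/15)*21))*6 = (0*(7/10))*6 = 0*6 = 0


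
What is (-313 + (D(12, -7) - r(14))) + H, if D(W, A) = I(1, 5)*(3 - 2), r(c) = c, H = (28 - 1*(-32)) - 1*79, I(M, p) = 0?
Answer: -346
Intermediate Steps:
H = -19 (H = (28 + 32) - 79 = 60 - 79 = -19)
D(W, A) = 0 (D(W, A) = 0*(3 - 2) = 0*1 = 0)
(-313 + (D(12, -7) - r(14))) + H = (-313 + (0 - 1*14)) - 19 = (-313 + (0 - 14)) - 19 = (-313 - 14) - 19 = -327 - 19 = -346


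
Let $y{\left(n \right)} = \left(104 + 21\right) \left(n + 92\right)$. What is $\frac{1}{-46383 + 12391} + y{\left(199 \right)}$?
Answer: $\frac{1236458999}{33992} \approx 36375.0$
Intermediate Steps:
$y{\left(n \right)} = 11500 + 125 n$ ($y{\left(n \right)} = 125 \left(92 + n\right) = 11500 + 125 n$)
$\frac{1}{-46383 + 12391} + y{\left(199 \right)} = \frac{1}{-46383 + 12391} + \left(11500 + 125 \cdot 199\right) = \frac{1}{-33992} + \left(11500 + 24875\right) = - \frac{1}{33992} + 36375 = \frac{1236458999}{33992}$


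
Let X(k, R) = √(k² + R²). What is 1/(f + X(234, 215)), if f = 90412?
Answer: 90412/8174228763 - √100981/8174228763 ≈ 1.1022e-5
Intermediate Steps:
X(k, R) = √(R² + k²)
1/(f + X(234, 215)) = 1/(90412 + √(215² + 234²)) = 1/(90412 + √(46225 + 54756)) = 1/(90412 + √100981)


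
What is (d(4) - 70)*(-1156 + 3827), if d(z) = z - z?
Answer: -186970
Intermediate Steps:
d(z) = 0
(d(4) - 70)*(-1156 + 3827) = (0 - 70)*(-1156 + 3827) = -70*2671 = -186970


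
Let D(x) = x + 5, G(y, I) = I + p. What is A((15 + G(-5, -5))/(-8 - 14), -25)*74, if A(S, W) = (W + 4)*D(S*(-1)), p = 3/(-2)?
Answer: -184149/22 ≈ -8370.4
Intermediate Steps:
p = -3/2 (p = 3*(-½) = -3/2 ≈ -1.5000)
G(y, I) = -3/2 + I (G(y, I) = I - 3/2 = -3/2 + I)
D(x) = 5 + x
A(S, W) = (4 + W)*(5 - S) (A(S, W) = (W + 4)*(5 + S*(-1)) = (4 + W)*(5 - S))
A((15 + G(-5, -5))/(-8 - 14), -25)*74 = -(-5 + (15 + (-3/2 - 5))/(-8 - 14))*(4 - 25)*74 = -1*(-5 + (15 - 13/2)/(-22))*(-21)*74 = -1*(-5 + (17/2)*(-1/22))*(-21)*74 = -1*(-5 - 17/44)*(-21)*74 = -1*(-237/44)*(-21)*74 = -4977/44*74 = -184149/22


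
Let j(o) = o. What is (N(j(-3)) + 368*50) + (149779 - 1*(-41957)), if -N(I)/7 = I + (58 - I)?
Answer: 209730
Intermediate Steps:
N(I) = -406 (N(I) = -7*(I + (58 - I)) = -7*58 = -406)
(N(j(-3)) + 368*50) + (149779 - 1*(-41957)) = (-406 + 368*50) + (149779 - 1*(-41957)) = (-406 + 18400) + (149779 + 41957) = 17994 + 191736 = 209730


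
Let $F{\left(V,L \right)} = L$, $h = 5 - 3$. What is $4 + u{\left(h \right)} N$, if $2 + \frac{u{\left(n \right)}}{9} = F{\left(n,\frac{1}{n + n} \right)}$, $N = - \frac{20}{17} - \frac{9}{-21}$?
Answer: $\frac{1073}{68} \approx 15.779$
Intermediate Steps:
$h = 2$
$N = - \frac{89}{119}$ ($N = \left(-20\right) \frac{1}{17} - - \frac{3}{7} = - \frac{20}{17} + \frac{3}{7} = - \frac{89}{119} \approx -0.7479$)
$u{\left(n \right)} = -18 + \frac{9}{2 n}$ ($u{\left(n \right)} = -18 + \frac{9}{n + n} = -18 + \frac{9}{2 n}$)
$4 + u{\left(h \right)} N = 4 + \left(-18 + \frac{9}{2 \cdot 2}\right) \left(- \frac{89}{119}\right) = 4 + \left(-18 + \frac{9}{2} \cdot \frac{1}{2}\right) \left(- \frac{89}{119}\right) = 4 + \left(-18 + \frac{9}{4}\right) \left(- \frac{89}{119}\right) = 4 - - \frac{801}{68} = 4 + \frac{801}{68} = \frac{1073}{68}$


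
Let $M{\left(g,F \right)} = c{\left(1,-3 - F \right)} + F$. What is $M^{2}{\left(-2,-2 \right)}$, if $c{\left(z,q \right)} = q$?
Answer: $9$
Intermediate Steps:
$M{\left(g,F \right)} = -3$ ($M{\left(g,F \right)} = \left(-3 - F\right) + F = -3$)
$M^{2}{\left(-2,-2 \right)} = \left(-3\right)^{2} = 9$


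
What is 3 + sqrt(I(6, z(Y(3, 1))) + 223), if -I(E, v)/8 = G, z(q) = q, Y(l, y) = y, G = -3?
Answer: 3 + sqrt(247) ≈ 18.716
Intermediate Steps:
I(E, v) = 24 (I(E, v) = -8*(-3) = 24)
3 + sqrt(I(6, z(Y(3, 1))) + 223) = 3 + sqrt(24 + 223) = 3 + sqrt(247)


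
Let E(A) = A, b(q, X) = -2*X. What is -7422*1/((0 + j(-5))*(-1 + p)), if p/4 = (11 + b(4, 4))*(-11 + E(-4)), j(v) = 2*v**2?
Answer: 3711/4525 ≈ 0.82011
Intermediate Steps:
p = -180 (p = 4*((11 - 2*4)*(-11 - 4)) = 4*((11 - 8)*(-15)) = 4*(3*(-15)) = 4*(-45) = -180)
-7422*1/((0 + j(-5))*(-1 + p)) = -7422*1/((0 + 2*(-5)**2)*(-1 - 180)) = -7422*(-1/(181*(0 + 2*25))) = -7422*(-1/(181*(0 + 50))) = -7422/(50*(-181)) = -7422/(-9050) = -7422*(-1/9050) = 3711/4525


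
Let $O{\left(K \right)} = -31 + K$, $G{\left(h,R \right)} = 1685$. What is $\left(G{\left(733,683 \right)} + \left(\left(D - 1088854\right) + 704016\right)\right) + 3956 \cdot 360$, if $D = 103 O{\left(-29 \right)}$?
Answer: $1034827$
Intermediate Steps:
$D = -6180$ ($D = 103 \left(-31 - 29\right) = 103 \left(-60\right) = -6180$)
$\left(G{\left(733,683 \right)} + \left(\left(D - 1088854\right) + 704016\right)\right) + 3956 \cdot 360 = \left(1685 + \left(\left(-6180 - 1088854\right) + 704016\right)\right) + 3956 \cdot 360 = \left(1685 + \left(-1095034 + 704016\right)\right) + 1424160 = \left(1685 - 391018\right) + 1424160 = -389333 + 1424160 = 1034827$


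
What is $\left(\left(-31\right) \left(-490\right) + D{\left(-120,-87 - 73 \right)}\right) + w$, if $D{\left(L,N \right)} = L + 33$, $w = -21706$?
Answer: $-6603$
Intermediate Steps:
$D{\left(L,N \right)} = 33 + L$
$\left(\left(-31\right) \left(-490\right) + D{\left(-120,-87 - 73 \right)}\right) + w = \left(\left(-31\right) \left(-490\right) + \left(33 - 120\right)\right) - 21706 = \left(15190 - 87\right) - 21706 = 15103 - 21706 = -6603$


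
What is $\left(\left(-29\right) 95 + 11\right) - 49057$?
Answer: $-51801$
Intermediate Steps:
$\left(\left(-29\right) 95 + 11\right) - 49057 = \left(-2755 + 11\right) - 49057 = -2744 - 49057 = -51801$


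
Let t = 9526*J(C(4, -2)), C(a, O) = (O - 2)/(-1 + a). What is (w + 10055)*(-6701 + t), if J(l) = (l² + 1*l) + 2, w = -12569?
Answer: -125082394/3 ≈ -4.1694e+7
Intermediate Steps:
C(a, O) = (-2 + O)/(-1 + a)
J(l) = 2 + l + l² (J(l) = (l² + l) + 2 = (l + l²) + 2 = 2 + l + l²)
t = 209572/9 (t = 9526*(2 + (-2 - 2)/(-1 + 4) + ((-2 - 2)/(-1 + 4))²) = 9526*(2 - 4/3 + (-4/3)²) = 9526*(2 - 4/3 + 16/9) = 9526*(22/9) = 209572/9 ≈ 23286.)
(w + 10055)*(-6701 + t) = (-12569 + 10055)*(-6701 + 209572/9) = -2514*149263/9 = -125082394/3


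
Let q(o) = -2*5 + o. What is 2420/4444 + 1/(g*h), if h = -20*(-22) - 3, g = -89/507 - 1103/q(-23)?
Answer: 4457325257/8184235636 ≈ 0.54462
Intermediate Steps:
q(o) = -10 + o
g = 185428/5577 (g = -89/507 - 1103/(-10 - 23) = -89*1/507 - 1103/(-33) = -89/507 - 1103*(-1/33) = -89/507 + 1103/33 = 185428/5577 ≈ 33.249)
h = 437 (h = 440 - 3 = 437)
2420/4444 + 1/(g*h) = 2420/4444 + 1/((185428/5577)*437) = 2420*(1/4444) + (5577/185428)*(1/437) = 55/101 + 5577/81032036 = 4457325257/8184235636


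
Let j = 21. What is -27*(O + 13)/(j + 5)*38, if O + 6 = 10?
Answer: -8721/13 ≈ -670.85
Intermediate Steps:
O = 4 (O = -6 + 10 = 4)
-27*(O + 13)/(j + 5)*38 = -27*(4 + 13)/(21 + 5)*38 = -459/26*38 = -8721/13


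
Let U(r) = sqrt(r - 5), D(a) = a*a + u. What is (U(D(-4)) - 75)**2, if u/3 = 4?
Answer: (75 - sqrt(23))**2 ≈ 4928.6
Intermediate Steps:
u = 12 (u = 3*4 = 12)
D(a) = 12 + a**2 (D(a) = a*a + 12 = a**2 + 12 = 12 + a**2)
U(r) = sqrt(-5 + r)
(U(D(-4)) - 75)**2 = (sqrt(-5 + (12 + (-4)**2)) - 75)**2 = (sqrt(-5 + (12 + 16)) - 75)**2 = (sqrt(-5 + 28) - 75)**2 = (sqrt(23) - 75)**2 = (-75 + sqrt(23))**2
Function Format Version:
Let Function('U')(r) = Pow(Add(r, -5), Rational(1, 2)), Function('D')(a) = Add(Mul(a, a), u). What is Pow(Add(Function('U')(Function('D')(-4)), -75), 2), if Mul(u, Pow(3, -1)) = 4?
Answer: Pow(Add(75, Mul(-1, Pow(23, Rational(1, 2)))), 2) ≈ 4928.6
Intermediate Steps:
u = 12 (u = Mul(3, 4) = 12)
Function('D')(a) = Add(12, Pow(a, 2)) (Function('D')(a) = Add(Mul(a, a), 12) = Add(Pow(a, 2), 12) = Add(12, Pow(a, 2)))
Function('U')(r) = Pow(Add(-5, r), Rational(1, 2))
Pow(Add(Function('U')(Function('D')(-4)), -75), 2) = Pow(Add(Pow(Add(-5, Add(12, Pow(-4, 2))), Rational(1, 2)), -75), 2) = Pow(Add(Pow(Add(-5, Add(12, 16)), Rational(1, 2)), -75), 2) = Pow(Add(Pow(Add(-5, 28), Rational(1, 2)), -75), 2) = Pow(Add(Pow(23, Rational(1, 2)), -75), 2) = Pow(Add(-75, Pow(23, Rational(1, 2))), 2)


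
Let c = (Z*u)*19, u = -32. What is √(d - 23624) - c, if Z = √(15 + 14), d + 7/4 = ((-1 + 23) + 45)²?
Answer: 608*√29 + I*√76547/2 ≈ 3274.2 + 138.34*I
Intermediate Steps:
d = 17949/4 (d = -7/4 + ((-1 + 23) + 45)² = -7/4 + (22 + 45)² = -7/4 + 67² = -7/4 + 4489 = 17949/4 ≈ 4487.3)
Z = √29 ≈ 5.3852
c = -608*√29 (c = (√29*(-32))*19 = -32*√29*19 = -608*√29 ≈ -3274.2)
√(d - 23624) - c = √(17949/4 - 23624) - (-608)*√29 = √(-76547/4) + 608*√29 = I*√76547/2 + 608*√29 = 608*√29 + I*√76547/2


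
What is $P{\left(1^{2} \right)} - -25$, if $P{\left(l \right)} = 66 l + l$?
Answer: $92$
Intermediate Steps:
$P{\left(l \right)} = 67 l$
$P{\left(1^{2} \right)} - -25 = 67 \cdot 1^{2} - -25 = 67 \cdot 1 + 25 = 67 + 25 = 92$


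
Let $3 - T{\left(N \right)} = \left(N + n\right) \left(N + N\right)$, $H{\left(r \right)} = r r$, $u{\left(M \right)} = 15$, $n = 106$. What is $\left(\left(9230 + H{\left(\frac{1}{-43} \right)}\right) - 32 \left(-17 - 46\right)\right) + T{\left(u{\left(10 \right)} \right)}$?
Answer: $\frac{14087532}{1849} \approx 7619.0$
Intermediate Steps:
$H{\left(r \right)} = r^{2}$
$T{\left(N \right)} = 3 - 2 N \left(106 + N\right)$ ($T{\left(N \right)} = 3 - \left(N + 106\right) \left(N + N\right) = 3 - \left(106 + N\right) 2 N = 3 - 2 N \left(106 + N\right)$)
$\left(\left(9230 + H{\left(\frac{1}{-43} \right)}\right) - 32 \left(-17 - 46\right)\right) + T{\left(u{\left(10 \right)} \right)} = \left(\left(9230 + \left(\frac{1}{-43}\right)^{2}\right) - 32 \left(-17 - 46\right)\right) - \left(3177 + 450\right) = \left(\left(9230 + \left(- \frac{1}{43}\right)^{2}\right) - -2016\right) - 3627 = \left(\left(9230 + \frac{1}{1849}\right) + 2016\right) - 3627 = \left(\frac{17066271}{1849} + 2016\right) - 3627 = \frac{20793855}{1849} - 3627 = \frac{14087532}{1849}$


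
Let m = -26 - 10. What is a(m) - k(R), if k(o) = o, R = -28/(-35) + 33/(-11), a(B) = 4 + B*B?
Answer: 6511/5 ≈ 1302.2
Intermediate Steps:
m = -36
a(B) = 4 + B²
R = -11/5 (R = -28*(-1/35) + 33*(-1/11) = ⅘ - 3 = -11/5 ≈ -2.2000)
a(m) - k(R) = (4 + (-36)²) - 1*(-11/5) = (4 + 1296) + 11/5 = 1300 + 11/5 = 6511/5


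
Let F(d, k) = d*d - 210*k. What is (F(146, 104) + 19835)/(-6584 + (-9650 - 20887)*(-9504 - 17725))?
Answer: 19311/831485389 ≈ 2.3225e-5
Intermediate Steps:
F(d, k) = d² - 210*k
(F(146, 104) + 19835)/(-6584 + (-9650 - 20887)*(-9504 - 17725)) = ((146² - 210*104) + 19835)/(-6584 + (-9650 - 20887)*(-9504 - 17725)) = ((21316 - 21840) + 19835)/(-6584 - 30537*(-27229)) = (-524 + 19835)/(-6584 + 831491973) = 19311/831485389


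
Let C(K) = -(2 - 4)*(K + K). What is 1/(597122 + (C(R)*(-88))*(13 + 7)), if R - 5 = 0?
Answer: 1/561922 ≈ 1.7796e-6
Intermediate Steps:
R = 5 (R = 5 + 0 = 5)
C(K) = 4*K (C(K) = -(-2)*2*K = -(-4)*K = 4*K)
1/(597122 + (C(R)*(-88))*(13 + 7)) = 1/(597122 + ((4*5)*(-88))*(13 + 7)) = 1/(597122 + (20*(-88))*20) = 1/(597122 - 1760*20) = 1/(597122 - 35200) = 1/561922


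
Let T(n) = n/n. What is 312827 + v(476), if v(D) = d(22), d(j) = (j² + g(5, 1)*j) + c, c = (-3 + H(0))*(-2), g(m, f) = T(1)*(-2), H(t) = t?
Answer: 313273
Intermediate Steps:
T(n) = 1
g(m, f) = -2 (g(m, f) = 1*(-2) = -2)
c = 6 (c = (-3 + 0)*(-2) = -3*(-2) = 6)
d(j) = 6 + j² - 2*j (d(j) = (j² - 2*j) + 6 = 6 + j² - 2*j)
v(D) = 446 (v(D) = 6 + 22² - 2*22 = 6 + 484 - 44 = 446)
312827 + v(476) = 312827 + 446 = 313273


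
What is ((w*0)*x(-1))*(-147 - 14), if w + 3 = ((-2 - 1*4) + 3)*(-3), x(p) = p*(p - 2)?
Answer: 0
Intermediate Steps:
x(p) = p*(-2 + p)
w = 6 (w = -3 + ((-2 - 1*4) + 3)*(-3) = -3 + ((-2 - 4) + 3)*(-3) = -3 + (-6 + 3)*(-3) = -3 - 3*(-3) = -3 + 9 = 6)
((w*0)*x(-1))*(-147 - 14) = ((6*0)*(-(-2 - 1)))*(-147 - 14) = (0*(-1*(-3)))*(-161) = (0*3)*(-161) = 0*(-161) = 0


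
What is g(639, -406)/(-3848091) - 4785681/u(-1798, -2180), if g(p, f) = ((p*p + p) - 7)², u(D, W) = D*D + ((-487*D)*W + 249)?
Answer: -318702686076459637072/7333043913174057 ≈ -43461.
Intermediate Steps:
u(D, W) = 249 + D² - 487*D*W (u(D, W) = D² + (-487*D*W + 249) = D² + (249 - 487*D*W) = 249 + D² - 487*D*W)
g(p, f) = (-7 + p + p²)² (g(p, f) = ((p² + p) - 7)² = ((p + p²) - 7)² = (-7 + p + p²)²)
g(639, -406)/(-3848091) - 4785681/u(-1798, -2180) = (-7 + 639 + 639²)²/(-3848091) - 4785681/(249 + (-1798)² - 487*(-1798)*(-2180)) = (-7 + 639 + 408321)²*(-1/3848091) - 4785681/(249 + 3232804 - 1908864680) = 408953²*(-1/3848091) - 4785681/(-1905631627) = 167242556209*(-1/3848091) - 4785681*(-1/1905631627) = -167242556209/3848091 + 4785681/1905631627 = -318702686076459637072/7333043913174057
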